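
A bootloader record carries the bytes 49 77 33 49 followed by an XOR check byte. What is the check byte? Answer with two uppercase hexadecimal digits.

XOR the bytes together:
  start with 0x49
  0x49 ⊕ 0x77 = 0x3E
  0x3E ⊕ 0x33 = 0x0D
  0x0D ⊕ 0x49 = 0x44

44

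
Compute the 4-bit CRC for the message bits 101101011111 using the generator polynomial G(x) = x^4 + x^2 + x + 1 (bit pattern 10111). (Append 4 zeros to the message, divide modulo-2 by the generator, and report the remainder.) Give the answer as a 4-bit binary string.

1110

Append 4 zeros: 1011010111110000. Divide by 10111 (XOR where the leading bit is 1):
  pos 0: 10110 XOR 10111 = 00001
  pos 4: 11011 XOR 10111 = 01100
  pos 5: 11001 XOR 10111 = 01110
  pos 6: 11101 XOR 10111 = 01010
  pos 7: 10101 XOR 10111 = 00010
  pos 10: 10000 XOR 10111 = 00111
Remainder (last 4 bits) = 1110. This is the CRC / FCS.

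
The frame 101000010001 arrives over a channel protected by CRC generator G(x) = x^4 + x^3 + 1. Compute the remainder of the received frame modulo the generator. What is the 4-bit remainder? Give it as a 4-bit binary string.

0000

Modulo-2 division of 101000010001 by 11001:
  pos 0: 10100 XOR 11001 = 01101
  pos 1: 11010 XOR 11001 = 00011
  pos 4: 11010 XOR 11001 = 00011
  pos 7: 11001 XOR 11001 = 00000
Remainder = 0000 (zero — the frame passes the CRC check).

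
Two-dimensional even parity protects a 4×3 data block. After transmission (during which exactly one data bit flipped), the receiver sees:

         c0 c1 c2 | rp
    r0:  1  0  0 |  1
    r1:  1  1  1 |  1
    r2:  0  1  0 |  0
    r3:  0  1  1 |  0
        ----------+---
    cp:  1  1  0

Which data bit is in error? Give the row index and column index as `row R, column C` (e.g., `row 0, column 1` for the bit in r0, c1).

row 2, column 0

Recompute each row's even parity and compare to rp:
  r0: data parity 1, sent rp 1 → ok
  r1: data parity 1, sent rp 1 → ok
  r2: data parity 1, sent rp 0 → mismatch
  r3: data parity 0, sent rp 0 → ok
Recompute each column's even parity and compare to cp:
  c0: data parity 0, sent cp 1 → mismatch
  c1: data parity 1, sent cp 1 → ok
  c2: data parity 0, sent cp 0 → ok
Exactly one row (r2) and one column (c0) fail → the flipped bit is at their intersection.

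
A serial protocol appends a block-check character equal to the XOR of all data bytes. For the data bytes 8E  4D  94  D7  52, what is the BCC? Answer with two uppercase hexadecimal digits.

XOR the bytes together:
  start with 0x8E
  0x8E ⊕ 0x4D = 0xC3
  0xC3 ⊕ 0x94 = 0x57
  0x57 ⊕ 0xD7 = 0x80
  0x80 ⊕ 0x52 = 0xD2

D2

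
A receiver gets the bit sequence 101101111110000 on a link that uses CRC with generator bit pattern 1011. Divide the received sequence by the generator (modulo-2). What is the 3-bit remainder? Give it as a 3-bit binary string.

Modulo-2 division of 101101111110000 by 1011:
  pos 0: 1011 XOR 1011 = 0000
  pos 5: 1111 XOR 1011 = 0100
  pos 6: 1001 XOR 1011 = 0010
  pos 8: 1010 XOR 1011 = 0001
  pos 11: 1000 XOR 1011 = 0011
Remainder = 011 (nonzero — an error is detected).

011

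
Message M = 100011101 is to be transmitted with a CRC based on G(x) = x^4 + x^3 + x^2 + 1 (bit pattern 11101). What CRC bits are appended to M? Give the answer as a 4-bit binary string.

Append 4 zeros: 1000111010000. Divide by 11101 (XOR where the leading bit is 1):
  pos 0: 10001 XOR 11101 = 01100
  pos 1: 11001 XOR 11101 = 00100
  pos 3: 10010 XOR 11101 = 01111
  pos 4: 11111 XOR 11101 = 00010
  pos 7: 10000 XOR 11101 = 01101
  pos 8: 11010 XOR 11101 = 00111
Remainder (last 4 bits) = 0111. This is the CRC / FCS.

0111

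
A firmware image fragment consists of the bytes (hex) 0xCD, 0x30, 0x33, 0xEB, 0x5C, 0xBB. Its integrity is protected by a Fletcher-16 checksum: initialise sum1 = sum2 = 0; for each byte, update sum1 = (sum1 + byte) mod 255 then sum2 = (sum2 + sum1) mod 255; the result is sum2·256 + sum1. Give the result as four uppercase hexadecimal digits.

C835

Running sums (mod 255):
  after byte 0 (0xCD): sum1=205, sum2=205
  after byte 1 (0x30): sum1=253, sum2=203
  after byte 2 (0x33): sum1=49, sum2=252
  after byte 3 (0xEB): sum1=29, sum2=26
  after byte 4 (0x5C): sum1=121, sum2=147
  after byte 5 (0xBB): sum1=53, sum2=200
Checksum = sum2·256 + sum1 = 200·256 + 53 = 51253 = 0xC835.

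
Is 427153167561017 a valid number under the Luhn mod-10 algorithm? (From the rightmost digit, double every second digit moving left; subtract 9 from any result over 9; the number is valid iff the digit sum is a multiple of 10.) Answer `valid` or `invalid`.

From the right, keep odd positions and double even positions (subtract 9 from any doubled value over 9):
  doubled (positions 2,4,...): 2 2 1 3 6 2 4 → sum 20
  kept (positions 1,3,...): 7 0 6 7 1 5 7 4 → sum 37
Total = 57.
57 mod 10 = 7, so the number is invalid.

invalid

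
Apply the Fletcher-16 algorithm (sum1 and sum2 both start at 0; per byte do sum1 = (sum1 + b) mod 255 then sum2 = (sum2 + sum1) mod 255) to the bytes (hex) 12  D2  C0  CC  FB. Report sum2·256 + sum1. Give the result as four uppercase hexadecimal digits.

7D6E

Running sums (mod 255):
  after byte 0 (12): sum1=18, sum2=18
  after byte 1 (D2): sum1=228, sum2=246
  after byte 2 (C0): sum1=165, sum2=156
  after byte 3 (CC): sum1=114, sum2=15
  after byte 4 (FB): sum1=110, sum2=125
Checksum = sum2·256 + sum1 = 125·256 + 110 = 32110 = 0x7D6E.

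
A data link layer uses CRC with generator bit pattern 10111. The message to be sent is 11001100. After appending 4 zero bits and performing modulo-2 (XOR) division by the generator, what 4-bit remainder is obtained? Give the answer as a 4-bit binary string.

0101

Append 4 zeros: 110011000000. Divide by 10111 (XOR where the leading bit is 1):
  pos 0: 11001 XOR 10111 = 01110
  pos 1: 11101 XOR 10111 = 01010
  pos 2: 10100 XOR 10111 = 00011
  pos 5: 11000 XOR 10111 = 01111
  pos 6: 11110 XOR 10111 = 01001
  pos 7: 10010 XOR 10111 = 00101
Remainder (last 4 bits) = 0101. This is the CRC / FCS.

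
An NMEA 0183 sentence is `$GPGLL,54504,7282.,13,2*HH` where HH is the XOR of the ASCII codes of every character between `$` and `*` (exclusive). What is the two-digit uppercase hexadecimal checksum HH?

XOR the ASCII codes of the payload characters:
  'G' = 0x47 → acc = 0x47
  'P' = 0x50 → acc = 0x17
  'G' = 0x47 → acc = 0x50
  'L' = 0x4C → acc = 0x1C
  'L' = 0x4C → acc = 0x50
  ',' = 0x2C → acc = 0x7C
  '5' = 0x35 → acc = 0x49
  '4' = 0x34 → acc = 0x7D
  '5' = 0x35 → acc = 0x48
  '0' = 0x30 → acc = 0x78
  '4' = 0x34 → acc = 0x4C
  ',' = 0x2C → acc = 0x60
  '7' = 0x37 → acc = 0x57
  '2' = 0x32 → acc = 0x65
  '8' = 0x38 → acc = 0x5D
  '2' = 0x32 → acc = 0x6F
  '.' = 0x2E → acc = 0x41
  ',' = 0x2C → acc = 0x6D
  '1' = 0x31 → acc = 0x5C
  '3' = 0x33 → acc = 0x6F
  ',' = 0x2C → acc = 0x43
  '2' = 0x32 → acc = 0x71
Checksum = 0x71.

71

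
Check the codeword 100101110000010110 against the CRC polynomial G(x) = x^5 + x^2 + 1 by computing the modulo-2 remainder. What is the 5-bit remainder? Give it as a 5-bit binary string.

Modulo-2 division of 100101110000010110 by 100101:
  pos 0: 100101 XOR 100101 = 000000
  pos 6: 110000 XOR 100101 = 010101
  pos 7: 101010 XOR 100101 = 001111
  pos 9: 111110 XOR 100101 = 011011
  pos 10: 110111 XOR 100101 = 010010
  pos 11: 100101 XOR 100101 = 000000
Remainder = 00000 (zero — the frame passes the CRC check).

00000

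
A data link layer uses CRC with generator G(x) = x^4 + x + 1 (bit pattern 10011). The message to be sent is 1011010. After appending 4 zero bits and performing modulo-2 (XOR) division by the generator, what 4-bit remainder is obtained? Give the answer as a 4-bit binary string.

1111

Append 4 zeros: 10110100000. Divide by 10011 (XOR where the leading bit is 1):
  pos 0: 10110 XOR 10011 = 00101
  pos 2: 10110 XOR 10011 = 00101
  pos 4: 10100 XOR 10011 = 00111
  pos 6: 11100 XOR 10011 = 01111
Remainder (last 4 bits) = 1111. This is the CRC / FCS.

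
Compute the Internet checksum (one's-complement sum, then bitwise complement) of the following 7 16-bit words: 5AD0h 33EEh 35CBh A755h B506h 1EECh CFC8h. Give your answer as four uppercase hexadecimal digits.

One's-complement addition (fold any carry out of bit 15 back into bit 0):
  0x5AD0 + 0x33EE = 0x08EBE
  0x8EBE + 0x35CB = 0x0C489
  0xC489 + 0xA755 = 0x16BDE → wrap carry → 0x6BDF
  0x6BDF + 0xB506 = 0x120E5 → wrap carry → 0x20E6
  0x20E6 + 0x1EEC = 0x03FD2
  0x3FD2 + 0xCFC8 = 0x10F9A → wrap carry → 0x0F9B
One's-complement sum = 0x0F9B.
Checksum = ~0x0F9B & 0xFFFF = 0xF064.

F064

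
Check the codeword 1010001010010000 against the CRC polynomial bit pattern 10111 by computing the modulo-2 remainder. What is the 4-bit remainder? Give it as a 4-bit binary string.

1011

Modulo-2 division of 1010001010010000 by 10111:
  pos 0: 10100 XOR 10111 = 00011
  pos 3: 11010 XOR 10111 = 01101
  pos 4: 11011 XOR 10111 = 01100
  pos 5: 11000 XOR 10111 = 01111
  pos 6: 11110 XOR 10111 = 01001
  pos 7: 10011 XOR 10111 = 00100
  pos 9: 10000 XOR 10111 = 00111
  pos 11: 11100 XOR 10111 = 01011
Remainder = 1011 (nonzero — an error is detected).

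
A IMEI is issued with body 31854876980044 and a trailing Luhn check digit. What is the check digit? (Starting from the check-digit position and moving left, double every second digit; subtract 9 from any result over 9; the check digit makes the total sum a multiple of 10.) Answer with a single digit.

Partial digits right→left: 4 4 0 0 8 9 6 7 8 4 5 8 1 3
Double every second digit counting from the check-digit position (so the 1st, 3rd, 5th, ... of the partial from the right).
  doubled (with −9 where >9): 8 0 7 3 7 1 2 → sum 28
  kept as-is: 4 0 9 7 4 8 3 → sum 35
Total = 28 + 35 = 63.
Check digit = (10 − (63 mod 10)) mod 10 = 7.

7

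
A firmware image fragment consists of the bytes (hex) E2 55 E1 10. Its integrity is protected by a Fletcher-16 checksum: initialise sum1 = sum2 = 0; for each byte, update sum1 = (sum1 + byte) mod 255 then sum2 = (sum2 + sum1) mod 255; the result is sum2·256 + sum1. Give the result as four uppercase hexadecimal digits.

5F2A

Running sums (mod 255):
  after byte 0 (E2): sum1=226, sum2=226
  after byte 1 (55): sum1=56, sum2=27
  after byte 2 (E1): sum1=26, sum2=53
  after byte 3 (10): sum1=42, sum2=95
Checksum = sum2·256 + sum1 = 95·256 + 42 = 24362 = 0x5F2A.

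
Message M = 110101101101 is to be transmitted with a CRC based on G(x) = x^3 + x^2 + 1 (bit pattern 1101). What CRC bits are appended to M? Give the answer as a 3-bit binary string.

Append 3 zeros: 110101101101000. Divide by 1101 (XOR where the leading bit is 1):
  pos 0: 1101 XOR 1101 = 0000
  pos 5: 1101 XOR 1101 = 0000
  pos 9: 1010 XOR 1101 = 0111
  pos 10: 1110 XOR 1101 = 0011
Remainder (last 3 bits) = 110. This is the CRC / FCS.

110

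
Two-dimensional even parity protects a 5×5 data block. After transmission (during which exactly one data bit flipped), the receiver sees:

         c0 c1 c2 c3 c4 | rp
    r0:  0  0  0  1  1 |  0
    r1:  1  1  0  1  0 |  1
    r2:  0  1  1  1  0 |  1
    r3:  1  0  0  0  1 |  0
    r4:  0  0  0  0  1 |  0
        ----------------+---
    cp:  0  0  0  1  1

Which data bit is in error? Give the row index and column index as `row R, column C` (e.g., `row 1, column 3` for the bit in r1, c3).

row 4, column 2

Recompute each row's even parity and compare to rp:
  r0: data parity 0, sent rp 0 → ok
  r1: data parity 1, sent rp 1 → ok
  r2: data parity 1, sent rp 1 → ok
  r3: data parity 0, sent rp 0 → ok
  r4: data parity 1, sent rp 0 → mismatch
Recompute each column's even parity and compare to cp:
  c0: data parity 0, sent cp 0 → ok
  c1: data parity 0, sent cp 0 → ok
  c2: data parity 1, sent cp 0 → mismatch
  c3: data parity 1, sent cp 1 → ok
  c4: data parity 1, sent cp 1 → ok
Exactly one row (r4) and one column (c2) fail → the flipped bit is at their intersection.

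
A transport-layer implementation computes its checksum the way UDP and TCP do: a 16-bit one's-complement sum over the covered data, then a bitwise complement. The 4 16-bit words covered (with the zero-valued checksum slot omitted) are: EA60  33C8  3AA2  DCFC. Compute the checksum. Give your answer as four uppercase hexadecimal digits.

One's-complement addition (fold any carry out of bit 15 back into bit 0):
  0xEA60 + 0x33C8 = 0x11E28 → wrap carry → 0x1E29
  0x1E29 + 0x3AA2 = 0x058CB
  0x58CB + 0xDCFC = 0x135C7 → wrap carry → 0x35C8
One's-complement sum = 0x35C8.
Checksum = ~0x35C8 & 0xFFFF = 0xCA37.

CA37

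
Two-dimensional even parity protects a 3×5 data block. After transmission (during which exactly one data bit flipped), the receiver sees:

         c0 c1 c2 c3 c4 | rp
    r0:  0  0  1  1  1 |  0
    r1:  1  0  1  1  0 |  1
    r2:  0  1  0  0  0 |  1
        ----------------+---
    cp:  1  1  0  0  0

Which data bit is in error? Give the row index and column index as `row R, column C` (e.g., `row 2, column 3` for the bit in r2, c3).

Recompute each row's even parity and compare to rp:
  r0: data parity 1, sent rp 0 → mismatch
  r1: data parity 1, sent rp 1 → ok
  r2: data parity 1, sent rp 1 → ok
Recompute each column's even parity and compare to cp:
  c0: data parity 1, sent cp 1 → ok
  c1: data parity 1, sent cp 1 → ok
  c2: data parity 0, sent cp 0 → ok
  c3: data parity 0, sent cp 0 → ok
  c4: data parity 1, sent cp 0 → mismatch
Exactly one row (r0) and one column (c4) fail → the flipped bit is at their intersection.

row 0, column 4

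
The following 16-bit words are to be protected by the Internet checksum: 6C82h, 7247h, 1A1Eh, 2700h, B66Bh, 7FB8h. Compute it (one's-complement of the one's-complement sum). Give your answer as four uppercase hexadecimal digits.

One's-complement addition (fold any carry out of bit 15 back into bit 0):
  0x6C82 + 0x7247 = 0x0DEC9
  0xDEC9 + 0x1A1E = 0x0F8E7
  0xF8E7 + 0x2700 = 0x11FE7 → wrap carry → 0x1FE8
  0x1FE8 + 0xB66B = 0x0D653
  0xD653 + 0x7FB8 = 0x1560B → wrap carry → 0x560C
One's-complement sum = 0x560C.
Checksum = ~0x560C & 0xFFFF = 0xA9F3.

A9F3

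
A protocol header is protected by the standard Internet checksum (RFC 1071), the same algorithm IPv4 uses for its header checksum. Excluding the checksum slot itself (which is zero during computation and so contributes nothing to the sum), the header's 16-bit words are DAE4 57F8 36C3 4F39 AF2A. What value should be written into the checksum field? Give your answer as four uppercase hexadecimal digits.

One's-complement addition (fold any carry out of bit 15 back into bit 0):
  0xDAE4 + 0x57F8 = 0x132DC → wrap carry → 0x32DD
  0x32DD + 0x36C3 = 0x069A0
  0x69A0 + 0x4F39 = 0x0B8D9
  0xB8D9 + 0xAF2A = 0x16803 → wrap carry → 0x6804
One's-complement sum = 0x6804.
Checksum = ~0x6804 & 0xFFFF = 0x97FB.

97FB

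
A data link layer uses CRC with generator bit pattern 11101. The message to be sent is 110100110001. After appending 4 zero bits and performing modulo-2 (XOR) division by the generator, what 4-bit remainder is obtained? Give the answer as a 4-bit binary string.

Append 4 zeros: 1101001100010000. Divide by 11101 (XOR where the leading bit is 1):
  pos 0: 11010 XOR 11101 = 00111
  pos 2: 11101 XOR 11101 = 00000
  pos 7: 10001 XOR 11101 = 01100
  pos 8: 11000 XOR 11101 = 00101
  pos 10: 10100 XOR 11101 = 01001
  pos 11: 10010 XOR 11101 = 01111
Remainder (last 4 bits) = 1111. This is the CRC / FCS.

1111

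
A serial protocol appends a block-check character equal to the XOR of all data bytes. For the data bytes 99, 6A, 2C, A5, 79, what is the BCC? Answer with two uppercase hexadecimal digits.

XOR the bytes together:
  start with 0x99
  0x99 ⊕ 0x6A = 0xF3
  0xF3 ⊕ 0x2C = 0xDF
  0xDF ⊕ 0xA5 = 0x7A
  0x7A ⊕ 0x79 = 0x03

03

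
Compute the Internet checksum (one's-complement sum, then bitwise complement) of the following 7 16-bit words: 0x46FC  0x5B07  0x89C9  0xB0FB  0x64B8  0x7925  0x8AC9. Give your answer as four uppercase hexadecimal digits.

One's-complement addition (fold any carry out of bit 15 back into bit 0):
  0x46FC + 0x5B07 = 0x0A203
  0xA203 + 0x89C9 = 0x12BCC → wrap carry → 0x2BCD
  0x2BCD + 0xB0FB = 0x0DCC8
  0xDCC8 + 0x64B8 = 0x14180 → wrap carry → 0x4181
  0x4181 + 0x7925 = 0x0BAA6
  0xBAA6 + 0x8AC9 = 0x1456F → wrap carry → 0x4570
One's-complement sum = 0x4570.
Checksum = ~0x4570 & 0xFFFF = 0xBA8F.

BA8F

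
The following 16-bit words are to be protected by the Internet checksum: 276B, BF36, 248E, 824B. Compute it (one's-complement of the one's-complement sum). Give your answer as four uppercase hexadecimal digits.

One's-complement addition (fold any carry out of bit 15 back into bit 0):
  0x276B + 0xBF36 = 0x0E6A1
  0xE6A1 + 0x248E = 0x10B2F → wrap carry → 0x0B30
  0x0B30 + 0x824B = 0x08D7B
One's-complement sum = 0x8D7B.
Checksum = ~0x8D7B & 0xFFFF = 0x7284.

7284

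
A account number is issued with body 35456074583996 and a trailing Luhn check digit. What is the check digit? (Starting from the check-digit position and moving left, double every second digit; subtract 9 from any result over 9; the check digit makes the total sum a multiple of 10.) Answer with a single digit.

4

Partial digits right→left: 6 9 9 3 8 5 4 7 0 6 5 4 5 3
Double every second digit counting from the check-digit position (so the 1st, 3rd, 5th, ... of the partial from the right).
  doubled (with −9 where >9): 3 9 7 8 0 1 1 → sum 29
  kept as-is: 9 3 5 7 6 4 3 → sum 37
Total = 29 + 37 = 66.
Check digit = (10 − (66 mod 10)) mod 10 = 4.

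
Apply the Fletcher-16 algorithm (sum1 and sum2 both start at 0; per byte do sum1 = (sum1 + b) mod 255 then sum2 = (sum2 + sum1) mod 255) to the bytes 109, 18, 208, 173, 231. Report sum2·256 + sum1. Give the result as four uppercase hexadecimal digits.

Running sums (mod 255):
  after byte 0 (109): sum1=109, sum2=109
  after byte 1 (18): sum1=127, sum2=236
  after byte 2 (208): sum1=80, sum2=61
  after byte 3 (173): sum1=253, sum2=59
  after byte 4 (231): sum1=229, sum2=33
Checksum = sum2·256 + sum1 = 33·256 + 229 = 8677 = 0x21E5.

21E5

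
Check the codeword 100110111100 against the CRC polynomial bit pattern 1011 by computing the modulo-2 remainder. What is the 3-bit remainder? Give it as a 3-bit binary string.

Modulo-2 division of 100110111100 by 1011:
  pos 0: 1001 XOR 1011 = 0010
  pos 2: 1010 XOR 1011 = 0001
  pos 5: 1111 XOR 1011 = 0100
  pos 6: 1001 XOR 1011 = 0010
  pos 8: 1000 XOR 1011 = 0011
Remainder = 011 (nonzero — an error is detected).

011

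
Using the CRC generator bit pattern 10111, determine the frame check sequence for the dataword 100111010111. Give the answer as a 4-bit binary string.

Append 4 zeros: 1001110101110000. Divide by 10111 (XOR where the leading bit is 1):
  pos 0: 10011 XOR 10111 = 00100
  pos 2: 10010 XOR 10111 = 00101
  pos 4: 10110 XOR 10111 = 00001
  pos 8: 11110 XOR 10111 = 01001
  pos 9: 10010 XOR 10111 = 00101
  pos 11: 10100 XOR 10111 = 00011
Remainder (last 4 bits) = 0011. This is the CRC / FCS.

0011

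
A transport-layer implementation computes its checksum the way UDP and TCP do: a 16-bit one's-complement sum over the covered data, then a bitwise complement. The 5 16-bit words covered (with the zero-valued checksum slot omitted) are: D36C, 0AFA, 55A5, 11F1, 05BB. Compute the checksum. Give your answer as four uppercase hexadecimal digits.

One's-complement addition (fold any carry out of bit 15 back into bit 0):
  0xD36C + 0x0AFA = 0x0DE66
  0xDE66 + 0x55A5 = 0x1340B → wrap carry → 0x340C
  0x340C + 0x11F1 = 0x045FD
  0x45FD + 0x05BB = 0x04BB8
One's-complement sum = 0x4BB8.
Checksum = ~0x4BB8 & 0xFFFF = 0xB447.

B447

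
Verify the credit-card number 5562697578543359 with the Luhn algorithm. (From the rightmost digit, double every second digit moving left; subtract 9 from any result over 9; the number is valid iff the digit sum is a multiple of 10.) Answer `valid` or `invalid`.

From the right, keep odd positions and double even positions (subtract 9 from any doubled value over 9):
  doubled (positions 2,4,...): 1 6 1 5 5 3 3 1 → sum 25
  kept (positions 1,3,...): 9 3 4 8 5 9 2 5 → sum 45
Total = 70.
70 mod 10 = 0, so the number is valid.

valid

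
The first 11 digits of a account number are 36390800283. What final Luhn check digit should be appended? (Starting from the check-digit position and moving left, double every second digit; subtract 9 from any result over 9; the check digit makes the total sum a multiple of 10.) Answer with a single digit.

Partial digits right→left: 3 8 2 0 0 8 0 9 3 6 3
Double every second digit counting from the check-digit position (so the 1st, 3rd, 5th, ... of the partial from the right).
  doubled (with −9 where >9): 6 4 0 0 6 6 → sum 22
  kept as-is: 8 0 8 9 6 → sum 31
Total = 22 + 31 = 53.
Check digit = (10 − (53 mod 10)) mod 10 = 7.

7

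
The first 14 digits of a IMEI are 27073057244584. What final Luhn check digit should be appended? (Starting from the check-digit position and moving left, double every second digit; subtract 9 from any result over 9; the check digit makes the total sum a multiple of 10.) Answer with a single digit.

4

Partial digits right→left: 4 8 5 4 4 2 7 5 0 3 7 0 7 2
Double every second digit counting from the check-digit position (so the 1st, 3rd, 5th, ... of the partial from the right).
  doubled (with −9 where >9): 8 1 8 5 0 5 5 → sum 32
  kept as-is: 8 4 2 5 3 0 2 → sum 24
Total = 32 + 24 = 56.
Check digit = (10 − (56 mod 10)) mod 10 = 4.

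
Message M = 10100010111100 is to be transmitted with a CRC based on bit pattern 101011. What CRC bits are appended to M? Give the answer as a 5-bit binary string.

Append 5 zeros: 1010001011110000000. Divide by 101011 (XOR where the leading bit is 1):
  pos 0: 101000 XOR 101011 = 000011
  pos 4: 111011 XOR 101011 = 010000
  pos 5: 100001 XOR 101011 = 001010
  pos 7: 101010 XOR 101011 = 000001
  pos 12: 100000 XOR 101011 = 001011
Remainder (last 5 bits) = 10110. This is the CRC / FCS.

10110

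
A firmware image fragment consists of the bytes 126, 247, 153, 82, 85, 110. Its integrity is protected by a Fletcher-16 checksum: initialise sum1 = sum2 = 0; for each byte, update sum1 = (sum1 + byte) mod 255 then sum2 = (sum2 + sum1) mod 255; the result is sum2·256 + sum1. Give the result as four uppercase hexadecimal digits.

4526

Running sums (mod 255):
  after byte 0 (126): sum1=126, sum2=126
  after byte 1 (247): sum1=118, sum2=244
  after byte 2 (153): sum1=16, sum2=5
  after byte 3 (82): sum1=98, sum2=103
  after byte 4 (85): sum1=183, sum2=31
  after byte 5 (110): sum1=38, sum2=69
Checksum = sum2·256 + sum1 = 69·256 + 38 = 17702 = 0x4526.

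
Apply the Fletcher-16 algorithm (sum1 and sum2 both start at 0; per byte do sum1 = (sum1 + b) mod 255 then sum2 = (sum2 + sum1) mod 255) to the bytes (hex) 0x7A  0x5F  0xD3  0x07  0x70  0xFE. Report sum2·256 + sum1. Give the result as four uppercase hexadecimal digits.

0024

Running sums (mod 255):
  after byte 0 (0x7A): sum1=122, sum2=122
  after byte 1 (0x5F): sum1=217, sum2=84
  after byte 2 (0xD3): sum1=173, sum2=2
  after byte 3 (0x07): sum1=180, sum2=182
  after byte 4 (0x70): sum1=37, sum2=219
  after byte 5 (0xFE): sum1=36, sum2=0
Checksum = sum2·256 + sum1 = 0·256 + 36 = 36 = 0x0024.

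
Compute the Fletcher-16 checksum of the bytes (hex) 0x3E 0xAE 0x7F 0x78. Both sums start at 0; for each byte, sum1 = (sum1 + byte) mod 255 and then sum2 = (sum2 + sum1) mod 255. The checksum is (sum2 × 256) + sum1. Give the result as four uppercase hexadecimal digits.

7CE4

Running sums (mod 255):
  after byte 0 (0x3E): sum1=62, sum2=62
  after byte 1 (0xAE): sum1=236, sum2=43
  after byte 2 (0x7F): sum1=108, sum2=151
  after byte 3 (0x78): sum1=228, sum2=124
Checksum = sum2·256 + sum1 = 124·256 + 228 = 31972 = 0x7CE4.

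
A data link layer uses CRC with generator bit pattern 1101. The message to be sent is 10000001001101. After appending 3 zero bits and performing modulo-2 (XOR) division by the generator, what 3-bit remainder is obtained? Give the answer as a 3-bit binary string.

000

Append 3 zeros: 10000001001101000. Divide by 1101 (XOR where the leading bit is 1):
  pos 0: 1000 XOR 1101 = 0101
  pos 1: 1010 XOR 1101 = 0111
  pos 2: 1110 XOR 1101 = 0011
  pos 4: 1101 XOR 1101 = 0000
  pos 10: 1101 XOR 1101 = 0000
Remainder (last 3 bits) = 000. This is the CRC / FCS.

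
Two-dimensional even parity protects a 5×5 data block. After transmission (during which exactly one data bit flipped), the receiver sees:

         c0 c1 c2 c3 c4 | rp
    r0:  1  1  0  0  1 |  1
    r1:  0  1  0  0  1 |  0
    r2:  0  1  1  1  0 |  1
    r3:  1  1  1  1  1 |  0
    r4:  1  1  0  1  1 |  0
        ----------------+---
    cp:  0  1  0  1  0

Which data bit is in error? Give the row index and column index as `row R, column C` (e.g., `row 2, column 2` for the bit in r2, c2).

Recompute each row's even parity and compare to rp:
  r0: data parity 1, sent rp 1 → ok
  r1: data parity 0, sent rp 0 → ok
  r2: data parity 1, sent rp 1 → ok
  r3: data parity 1, sent rp 0 → mismatch
  r4: data parity 0, sent rp 0 → ok
Recompute each column's even parity and compare to cp:
  c0: data parity 1, sent cp 0 → mismatch
  c1: data parity 1, sent cp 1 → ok
  c2: data parity 0, sent cp 0 → ok
  c3: data parity 1, sent cp 1 → ok
  c4: data parity 0, sent cp 0 → ok
Exactly one row (r3) and one column (c0) fail → the flipped bit is at their intersection.

row 3, column 0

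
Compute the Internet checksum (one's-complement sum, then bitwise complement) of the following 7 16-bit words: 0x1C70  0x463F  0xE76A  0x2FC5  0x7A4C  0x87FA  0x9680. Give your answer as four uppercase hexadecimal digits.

One's-complement addition (fold any carry out of bit 15 back into bit 0):
  0x1C70 + 0x463F = 0x062AF
  0x62AF + 0xE76A = 0x14A19 → wrap carry → 0x4A1A
  0x4A1A + 0x2FC5 = 0x079DF
  0x79DF + 0x7A4C = 0x0F42B
  0xF42B + 0x87FA = 0x17C25 → wrap carry → 0x7C26
  0x7C26 + 0x9680 = 0x112A6 → wrap carry → 0x12A7
One's-complement sum = 0x12A7.
Checksum = ~0x12A7 & 0xFFFF = 0xED58.

ED58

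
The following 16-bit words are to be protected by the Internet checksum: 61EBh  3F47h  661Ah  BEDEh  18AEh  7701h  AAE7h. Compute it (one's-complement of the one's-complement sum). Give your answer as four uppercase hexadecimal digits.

One's-complement addition (fold any carry out of bit 15 back into bit 0):
  0x61EB + 0x3F47 = 0x0A132
  0xA132 + 0x661A = 0x1074C → wrap carry → 0x074D
  0x074D + 0xBEDE = 0x0C62B
  0xC62B + 0x18AE = 0x0DED9
  0xDED9 + 0x7701 = 0x155DA → wrap carry → 0x55DB
  0x55DB + 0xAAE7 = 0x100C2 → wrap carry → 0x00C3
One's-complement sum = 0x00C3.
Checksum = ~0x00C3 & 0xFFFF = 0xFF3C.

FF3C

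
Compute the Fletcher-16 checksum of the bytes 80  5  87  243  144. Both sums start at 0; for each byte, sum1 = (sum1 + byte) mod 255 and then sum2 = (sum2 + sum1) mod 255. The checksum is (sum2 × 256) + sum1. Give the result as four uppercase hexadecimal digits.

Running sums (mod 255):
  after byte 0 (80): sum1=80, sum2=80
  after byte 1 (5): sum1=85, sum2=165
  after byte 2 (87): sum1=172, sum2=82
  after byte 3 (243): sum1=160, sum2=242
  after byte 4 (144): sum1=49, sum2=36
Checksum = sum2·256 + sum1 = 36·256 + 49 = 9265 = 0x2431.

2431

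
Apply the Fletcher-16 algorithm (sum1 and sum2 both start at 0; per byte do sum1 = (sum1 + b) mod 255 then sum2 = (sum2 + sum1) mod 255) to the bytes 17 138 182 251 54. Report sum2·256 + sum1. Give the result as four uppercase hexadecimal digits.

Running sums (mod 255):
  after byte 0 (17): sum1=17, sum2=17
  after byte 1 (138): sum1=155, sum2=172
  after byte 2 (182): sum1=82, sum2=254
  after byte 3 (251): sum1=78, sum2=77
  after byte 4 (54): sum1=132, sum2=209
Checksum = sum2·256 + sum1 = 209·256 + 132 = 53636 = 0xD184.

D184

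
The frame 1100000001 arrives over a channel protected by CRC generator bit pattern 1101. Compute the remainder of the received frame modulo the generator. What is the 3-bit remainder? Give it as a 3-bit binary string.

111

Modulo-2 division of 1100000001 by 1101:
  pos 0: 1100 XOR 1101 = 0001
  pos 3: 1000 XOR 1101 = 0101
  pos 4: 1010 XOR 1101 = 0111
  pos 5: 1110 XOR 1101 = 0011
Remainder = 111 (nonzero — an error is detected).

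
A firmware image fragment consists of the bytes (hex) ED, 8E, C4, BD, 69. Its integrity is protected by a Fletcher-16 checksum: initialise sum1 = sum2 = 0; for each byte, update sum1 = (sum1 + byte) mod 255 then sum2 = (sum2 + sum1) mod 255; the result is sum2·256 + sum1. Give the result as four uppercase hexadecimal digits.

1368

Running sums (mod 255):
  after byte 0 (ED): sum1=237, sum2=237
  after byte 1 (8E): sum1=124, sum2=106
  after byte 2 (C4): sum1=65, sum2=171
  after byte 3 (BD): sum1=254, sum2=170
  after byte 4 (69): sum1=104, sum2=19
Checksum = sum2·256 + sum1 = 19·256 + 104 = 4968 = 0x1368.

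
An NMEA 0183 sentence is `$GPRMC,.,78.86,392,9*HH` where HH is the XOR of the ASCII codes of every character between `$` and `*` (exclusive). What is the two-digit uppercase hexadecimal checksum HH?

XOR the ASCII codes of the payload characters:
  'G' = 0x47 → acc = 0x47
  'P' = 0x50 → acc = 0x17
  'R' = 0x52 → acc = 0x45
  'M' = 0x4D → acc = 0x08
  'C' = 0x43 → acc = 0x4B
  ',' = 0x2C → acc = 0x67
  '.' = 0x2E → acc = 0x49
  ',' = 0x2C → acc = 0x65
  '7' = 0x37 → acc = 0x52
  '8' = 0x38 → acc = 0x6A
  '.' = 0x2E → acc = 0x44
  '8' = 0x38 → acc = 0x7C
  '6' = 0x36 → acc = 0x4A
  ',' = 0x2C → acc = 0x66
  '3' = 0x33 → acc = 0x55
  '9' = 0x39 → acc = 0x6C
  '2' = 0x32 → acc = 0x5E
  ',' = 0x2C → acc = 0x72
  '9' = 0x39 → acc = 0x4B
Checksum = 0x4B.

4B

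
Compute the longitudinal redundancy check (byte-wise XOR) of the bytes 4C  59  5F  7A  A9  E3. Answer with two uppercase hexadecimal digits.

XOR the bytes together:
  start with 0x4C
  0x4C ⊕ 0x59 = 0x15
  0x15 ⊕ 0x5F = 0x4A
  0x4A ⊕ 0x7A = 0x30
  0x30 ⊕ 0xA9 = 0x99
  0x99 ⊕ 0xE3 = 0x7A

7A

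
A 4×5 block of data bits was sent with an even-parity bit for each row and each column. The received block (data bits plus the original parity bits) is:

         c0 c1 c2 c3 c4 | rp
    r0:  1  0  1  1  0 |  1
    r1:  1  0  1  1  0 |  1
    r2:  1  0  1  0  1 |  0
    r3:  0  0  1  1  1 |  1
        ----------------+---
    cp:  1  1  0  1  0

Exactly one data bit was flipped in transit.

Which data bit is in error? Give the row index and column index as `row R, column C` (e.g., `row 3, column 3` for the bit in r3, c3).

Recompute each row's even parity and compare to rp:
  r0: data parity 1, sent rp 1 → ok
  r1: data parity 1, sent rp 1 → ok
  r2: data parity 1, sent rp 0 → mismatch
  r3: data parity 1, sent rp 1 → ok
Recompute each column's even parity and compare to cp:
  c0: data parity 1, sent cp 1 → ok
  c1: data parity 0, sent cp 1 → mismatch
  c2: data parity 0, sent cp 0 → ok
  c3: data parity 1, sent cp 1 → ok
  c4: data parity 0, sent cp 0 → ok
Exactly one row (r2) and one column (c1) fail → the flipped bit is at their intersection.

row 2, column 1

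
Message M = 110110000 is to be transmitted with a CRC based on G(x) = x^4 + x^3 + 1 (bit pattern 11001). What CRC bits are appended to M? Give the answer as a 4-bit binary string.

0101

Append 4 zeros: 1101100000000. Divide by 11001 (XOR where the leading bit is 1):
  pos 0: 11011 XOR 11001 = 00010
  pos 3: 10000 XOR 11001 = 01001
  pos 4: 10010 XOR 11001 = 01011
  pos 5: 10110 XOR 11001 = 01111
  pos 6: 11110 XOR 11001 = 00111
  pos 8: 11100 XOR 11001 = 00101
Remainder (last 4 bits) = 0101. This is the CRC / FCS.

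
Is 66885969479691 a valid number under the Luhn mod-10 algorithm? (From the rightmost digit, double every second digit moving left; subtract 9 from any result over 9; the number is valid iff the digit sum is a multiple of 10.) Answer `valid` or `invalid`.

From the right, keep odd positions and double even positions (subtract 9 from any doubled value over 9):
  doubled (positions 2,4,...): 9 9 8 3 1 7 3 → sum 40
  kept (positions 1,3,...): 1 6 7 9 9 8 6 → sum 46
Total = 86.
86 mod 10 = 6, so the number is invalid.

invalid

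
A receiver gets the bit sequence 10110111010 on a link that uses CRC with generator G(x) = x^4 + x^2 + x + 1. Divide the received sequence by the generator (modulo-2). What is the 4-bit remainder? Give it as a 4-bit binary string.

1000

Modulo-2 division of 10110111010 by 10111:
  pos 0: 10110 XOR 10111 = 00001
  pos 4: 11110 XOR 10111 = 01001
  pos 5: 10011 XOR 10111 = 00100
Remainder = 1000 (nonzero — an error is detected).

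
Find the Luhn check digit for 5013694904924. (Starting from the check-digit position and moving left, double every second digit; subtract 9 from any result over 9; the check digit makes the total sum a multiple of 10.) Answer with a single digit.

2

Partial digits right→left: 4 2 9 4 0 9 4 9 6 3 1 0 5
Double every second digit counting from the check-digit position (so the 1st, 3rd, 5th, ... of the partial from the right).
  doubled (with −9 where >9): 8 9 0 8 3 2 1 → sum 31
  kept as-is: 2 4 9 9 3 0 → sum 27
Total = 31 + 27 = 58.
Check digit = (10 − (58 mod 10)) mod 10 = 2.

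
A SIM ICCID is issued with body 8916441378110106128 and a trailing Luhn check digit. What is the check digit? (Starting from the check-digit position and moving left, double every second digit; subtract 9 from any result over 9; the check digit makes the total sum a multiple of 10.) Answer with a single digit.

Partial digits right→left: 8 2 1 6 0 1 0 1 1 8 7 3 1 4 4 6 1 9 8
Double every second digit counting from the check-digit position (so the 1st, 3rd, 5th, ... of the partial from the right).
  doubled (with −9 where >9): 7 2 0 0 2 5 2 8 2 7 → sum 35
  kept as-is: 2 6 1 1 8 3 4 6 9 → sum 40
Total = 35 + 40 = 75.
Check digit = (10 − (75 mod 10)) mod 10 = 5.

5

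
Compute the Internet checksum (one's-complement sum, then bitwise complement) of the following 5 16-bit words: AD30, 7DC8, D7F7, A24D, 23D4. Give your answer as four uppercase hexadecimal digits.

36ED

One's-complement addition (fold any carry out of bit 15 back into bit 0):
  0xAD30 + 0x7DC8 = 0x12AF8 → wrap carry → 0x2AF9
  0x2AF9 + 0xD7F7 = 0x102F0 → wrap carry → 0x02F1
  0x02F1 + 0xA24D = 0x0A53E
  0xA53E + 0x23D4 = 0x0C912
One's-complement sum = 0xC912.
Checksum = ~0xC912 & 0xFFFF = 0x36ED.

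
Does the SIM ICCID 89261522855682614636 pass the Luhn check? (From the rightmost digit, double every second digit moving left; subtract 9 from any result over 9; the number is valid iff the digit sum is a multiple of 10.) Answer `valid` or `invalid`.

invalid

From the right, keep odd positions and double even positions (subtract 9 from any doubled value over 9):
  doubled (positions 2,4,...): 6 8 3 7 1 7 4 2 4 7 → sum 49
  kept (positions 1,3,...): 6 6 1 2 6 5 2 5 6 9 → sum 48
Total = 97.
97 mod 10 = 7, so the number is invalid.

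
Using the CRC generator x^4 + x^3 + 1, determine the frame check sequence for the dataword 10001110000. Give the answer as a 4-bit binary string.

Append 4 zeros: 100011100000000. Divide by 11001 (XOR where the leading bit is 1):
  pos 0: 10001 XOR 11001 = 01000
  pos 1: 10001 XOR 11001 = 01000
  pos 2: 10001 XOR 11001 = 01000
  pos 3: 10000 XOR 11001 = 01001
  pos 4: 10010 XOR 11001 = 01011
  pos 5: 10110 XOR 11001 = 01111
  pos 6: 11110 XOR 11001 = 00111
  pos 8: 11100 XOR 11001 = 00101
  pos 10: 10100 XOR 11001 = 01101
Remainder (last 4 bits) = 1101. This is the CRC / FCS.

1101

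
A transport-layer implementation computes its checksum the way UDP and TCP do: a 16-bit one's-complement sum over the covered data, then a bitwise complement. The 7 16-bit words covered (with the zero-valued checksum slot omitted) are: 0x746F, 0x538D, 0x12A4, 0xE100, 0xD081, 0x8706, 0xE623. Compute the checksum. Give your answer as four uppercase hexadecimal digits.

One's-complement addition (fold any carry out of bit 15 back into bit 0):
  0x746F + 0x538D = 0x0C7FC
  0xC7FC + 0x12A4 = 0x0DAA0
  0xDAA0 + 0xE100 = 0x1BBA0 → wrap carry → 0xBBA1
  0xBBA1 + 0xD081 = 0x18C22 → wrap carry → 0x8C23
  0x8C23 + 0x8706 = 0x11329 → wrap carry → 0x132A
  0x132A + 0xE623 = 0x0F94D
One's-complement sum = 0xF94D.
Checksum = ~0xF94D & 0xFFFF = 0x06B2.

06B2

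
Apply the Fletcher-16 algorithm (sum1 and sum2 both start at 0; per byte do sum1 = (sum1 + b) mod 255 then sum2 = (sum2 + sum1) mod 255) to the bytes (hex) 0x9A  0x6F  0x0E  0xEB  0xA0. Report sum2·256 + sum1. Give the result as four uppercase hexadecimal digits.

Running sums (mod 255):
  after byte 0 (0x9A): sum1=154, sum2=154
  after byte 1 (0x6F): sum1=10, sum2=164
  after byte 2 (0x0E): sum1=24, sum2=188
  after byte 3 (0xEB): sum1=4, sum2=192
  after byte 4 (0xA0): sum1=164, sum2=101
Checksum = sum2·256 + sum1 = 101·256 + 164 = 26020 = 0x65A4.

65A4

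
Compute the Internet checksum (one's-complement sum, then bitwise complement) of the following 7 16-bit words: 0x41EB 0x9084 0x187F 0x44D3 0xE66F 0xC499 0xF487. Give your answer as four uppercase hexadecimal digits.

One's-complement addition (fold any carry out of bit 15 back into bit 0):
  0x41EB + 0x9084 = 0x0D26F
  0xD26F + 0x187F = 0x0EAEE
  0xEAEE + 0x44D3 = 0x12FC1 → wrap carry → 0x2FC2
  0x2FC2 + 0xE66F = 0x11631 → wrap carry → 0x1632
  0x1632 + 0xC499 = 0x0DACB
  0xDACB + 0xF487 = 0x1CF52 → wrap carry → 0xCF53
One's-complement sum = 0xCF53.
Checksum = ~0xCF53 & 0xFFFF = 0x30AC.

30AC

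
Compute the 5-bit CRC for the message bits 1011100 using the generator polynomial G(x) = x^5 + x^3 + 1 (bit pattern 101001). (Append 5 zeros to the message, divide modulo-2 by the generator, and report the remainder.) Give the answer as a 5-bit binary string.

00101

Append 5 zeros: 101110000000. Divide by 101001 (XOR where the leading bit is 1):
  pos 0: 101110 XOR 101001 = 000111
  pos 3: 111000 XOR 101001 = 010001
  pos 4: 100010 XOR 101001 = 001011
  pos 6: 101100 XOR 101001 = 000101
Remainder (last 5 bits) = 00101. This is the CRC / FCS.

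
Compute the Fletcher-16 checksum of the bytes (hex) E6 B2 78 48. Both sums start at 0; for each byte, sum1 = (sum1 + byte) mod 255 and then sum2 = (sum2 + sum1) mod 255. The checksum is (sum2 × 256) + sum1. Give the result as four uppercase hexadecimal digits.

EC5A

Running sums (mod 255):
  after byte 0 (E6): sum1=230, sum2=230
  after byte 1 (B2): sum1=153, sum2=128
  after byte 2 (78): sum1=18, sum2=146
  after byte 3 (48): sum1=90, sum2=236
Checksum = sum2·256 + sum1 = 236·256 + 90 = 60506 = 0xEC5A.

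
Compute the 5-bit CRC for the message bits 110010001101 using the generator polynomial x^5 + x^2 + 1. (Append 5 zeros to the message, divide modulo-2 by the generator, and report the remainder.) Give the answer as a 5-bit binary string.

Append 5 zeros: 11001000110100000. Divide by 100101 (XOR where the leading bit is 1):
  pos 0: 110010 XOR 100101 = 010111
  pos 1: 101110 XOR 100101 = 001011
  pos 3: 101101 XOR 100101 = 001000
  pos 5: 100010 XOR 100101 = 000111
  pos 8: 111100 XOR 100101 = 011001
  pos 9: 110010 XOR 100101 = 010111
  pos 10: 101110 XOR 100101 = 001011
Remainder (last 5 bits) = 10110. This is the CRC / FCS.

10110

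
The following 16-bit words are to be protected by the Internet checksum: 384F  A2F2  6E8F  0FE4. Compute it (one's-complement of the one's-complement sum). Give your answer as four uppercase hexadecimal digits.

One's-complement addition (fold any carry out of bit 15 back into bit 0):
  0x384F + 0xA2F2 = 0x0DB41
  0xDB41 + 0x6E8F = 0x149D0 → wrap carry → 0x49D1
  0x49D1 + 0x0FE4 = 0x059B5
One's-complement sum = 0x59B5.
Checksum = ~0x59B5 & 0xFFFF = 0xA64A.

A64A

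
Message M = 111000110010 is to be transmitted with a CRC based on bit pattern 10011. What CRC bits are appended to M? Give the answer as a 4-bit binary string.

Append 4 zeros: 1110001100100000. Divide by 10011 (XOR where the leading bit is 1):
  pos 0: 11100 XOR 10011 = 01111
  pos 1: 11110 XOR 10011 = 01101
  pos 2: 11011 XOR 10011 = 01000
  pos 3: 10001 XOR 10011 = 00010
  pos 6: 10001 XOR 10011 = 00010
  pos 9: 10000 XOR 10011 = 00011
Remainder (last 4 bits) = 1100. This is the CRC / FCS.

1100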